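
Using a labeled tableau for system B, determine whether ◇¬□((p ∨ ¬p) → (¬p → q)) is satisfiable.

1. ◇¬□((p ∨ ¬p) → (¬p → q)), u
2. ¬□((p ∨ ¬p) → (¬p → q)), v
3. ¬((p ∨ ¬p) → (¬p → q)), w
4. p ∨ ¬p, w
5. ¬(¬p → q), w
6. ¬p, w
7. ¬q, w
Accessibility: uRu, uRv, vRu, vRv, vRw, wRv, wRw

Satisfiable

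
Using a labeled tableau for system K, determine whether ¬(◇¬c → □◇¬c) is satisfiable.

1. ¬(◇¬c → □◇¬c), 0
2. ◇¬c, 0
3. ¬□◇¬c, 0
4. ¬c, 1
5. ¬◇¬c, 2
Accessibility: 0R1, 0R2

Satisfiable (open branch found)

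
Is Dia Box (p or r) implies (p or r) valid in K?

Tableau for the negation not (Dia Box (p or r) implies (p or r)):
1. not (Dia Box (p or r) implies (p or r)), 0
2. Dia Box (p or r), 0
3. not (p or r), 0
4. not p, 0
5. not r, 0
6. Box (p or r), 1
Accessibility: 0R1
The negation has an open branch (countermodel exists).

Invalid (countermodel exists)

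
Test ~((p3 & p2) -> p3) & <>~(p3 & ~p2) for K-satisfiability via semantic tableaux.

1. ~((p3 & p2) -> p3) & <>~(p3 & ~p2), u
2. ~((p3 & p2) -> p3), u
3. <>~(p3 & ~p2), u
4. p3 & p2, u
5. ~p3, u
6. p3, u
7. p2, u
Branch closes: p3 and ~p3 both at u.
All branches of the tableau close; one closing branch shown above.

Unsatisfiable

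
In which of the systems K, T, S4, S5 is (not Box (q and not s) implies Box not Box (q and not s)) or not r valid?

S5

S4-tableau for the negation not ((not Box (q and not s) implies Box not Box (q and not s)) or not r):
1. not ((not Box (q and not s) implies Box not Box (q and not s)) or not r), u
2. not (not Box (q and not s) implies Box not Box (q and not s)), u
3. r, u
4. not Box (q and not s), u
5. not Box not Box (q and not s), u
6. not (q and not s), v
7. s, v
8. Box (q and not s), w
9. q and not s, w
10. q, w
11. not s, w
Accessibility: uRu, uRv, uRw, vRv, wRw
Complete open branch: countermodel on an S4-frame, so not valid in S4, nor in K, T (the same frame is also a K-frame and a T-frame).
S5-tableau for the negation not ((not Box (q and not s) implies Box not Box (q and not s)) or not r):
1. not ((not Box (q and not s) implies Box not Box (q and not s)) or not r), u
2. not (not Box (q and not s) implies Box not Box (q and not s)), u
3. r, u
4. not Box (q and not s), u
5. not Box not Box (q and not s), u
6. not (q and not s), v
7. s, v
8. Box (q and not s), w
9. q and not s, u
10. q, u
11. not s, u
12. q and not s, v
13. q, v
14. not s, v
Accessibility: uRu, uRv, uRw, vRu, vRv, vRw, wRu, wRv, wRw
Branch closes: s and not s both at v.
Every branch closes (one shown): valid in S5.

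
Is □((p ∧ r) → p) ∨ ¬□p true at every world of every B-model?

Tableau for the negation ¬(□((p ∧ r) → p) ∨ ¬□p):
1. ¬(□((p ∧ r) → p) ∨ ¬□p), u
2. ¬□((p ∧ r) → p), u
3. □p, u
4. p, u
5. ¬((p ∧ r) → p), v
6. p ∧ r, v
7. ¬p, v
8. p, v
9. r, v
Accessibility: uRu, uRv, vRu, vRv
Branch closes: p and ¬p both at v.
All branches of the negation close; one closing branch shown above.

Valid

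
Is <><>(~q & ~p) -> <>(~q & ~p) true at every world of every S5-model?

Valid in S5

Tableau for the negation ~(<><>(~q & ~p) -> <>(~q & ~p)):
1. ~(<><>(~q & ~p) -> <>(~q & ~p)), w0
2. <><>(~q & ~p), w0   [~->-rule on 1]
3. ~<>(~q & ~p), w0   [~->-rule on 1]
4. ~(~q & ~p), w0   [~<>-rule on 3 via w0Rw0]
5. p, w0   [~&-rule on 4 (branches; this branch)]
6. <>(~q & ~p), w1   [<>-rule on 2: fresh world w1, w0Rw1]
7. ~(~q & ~p), w1   [~<>-rule on 3 via w0Rw1]
8. p, w1   [~&-rule on 7 (branches; this branch)]
9. ~q & ~p, w2   [<>-rule on 6: fresh world w2, w1Rw2]
10. ~q, w2   [&-rule on 9]
11. ~p, w2   [&-rule on 9]
12. ~(~q & ~p), w2   [~<>-rule on 3 via w0Rw2]
13. p, w2   [~&-rule on 12 (branches; this branch)]
Accessibility: w0Rw0, w0Rw1, w0Rw2, w1Rw0, w1Rw1, w1Rw2, w2Rw0, w2Rw1, w2Rw2
Branch closes: p and ~p both at w2.
All branches of the negation close; one closing branch shown above.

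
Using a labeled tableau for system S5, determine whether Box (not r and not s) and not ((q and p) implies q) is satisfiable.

Unsatisfiable (every branch closes)

1. Box (not r and not s) and not ((q and p) implies q), w0
2. Box (not r and not s), w0
3. not ((q and p) implies q), w0
4. q and p, w0
5. not q, w0
6. q, w0
7. p, w0
Accessibility: w0Rw0
Branch closes: q and not q both at w0.
Every branch closes; the branch above is one of them.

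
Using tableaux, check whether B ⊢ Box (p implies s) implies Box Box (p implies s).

Not valid

Tableau for the negation not (Box (p implies s) implies Box Box (p implies s)):
1. not (Box (p implies s) implies Box Box (p implies s)), u
2. Box (p implies s), u   [neg-implies-rule on 1]
3. not Box Box (p implies s), u   [neg-implies-rule on 1]
4. p implies s, u   [Box-rule on 2 via uRu]
5. s, u   [implies-rule on 4 (branches; this branch)]
6. not Box (p implies s), v   [neg-Box-rule on 3: fresh world v, uRv]
7. p implies s, v   [Box-rule on 2 via uRv]
8. s, v   [implies-rule on 7 (branches; this branch)]
9. not (p implies s), w   [neg-Box-rule on 6: fresh world w, vRw]
10. p, w   [neg-implies-rule on 9]
11. not s, w   [neg-implies-rule on 9]
Accessibility: uRu, uRv, vRu, vRv, vRw, wRv, wRw
The negation has an open branch (countermodel exists).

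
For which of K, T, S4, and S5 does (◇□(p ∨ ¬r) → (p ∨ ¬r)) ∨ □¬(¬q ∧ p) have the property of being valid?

S4-tableau for the negation ¬((◇□(p ∨ ¬r) → (p ∨ ¬r)) ∨ □¬(¬q ∧ p)):
1. ¬((◇□(p ∨ ¬r) → (p ∨ ¬r)) ∨ □¬(¬q ∧ p)), u
2. ¬(◇□(p ∨ ¬r) → (p ∨ ¬r)), u   [¬∨-rule on 1]
3. ¬□¬(¬q ∧ p), u   [¬∨-rule on 1]
4. ◇□(p ∨ ¬r), u   [¬→-rule on 2]
5. ¬(p ∨ ¬r), u   [¬→-rule on 2]
6. ¬p, u   [¬∨-rule on 5]
7. r, u   [¬∨-rule on 5]
8. ¬q ∧ p, v   [¬□-rule on 3: fresh world v, uRv]
9. ¬q, v   [∧-rule on 8]
10. p, v   [∧-rule on 8]
11. □(p ∨ ¬r), w   [◇-rule on 4: fresh world w, uRw]
12. p ∨ ¬r, w   [□-rule on 11 via wRw]
13. ¬r, w   [∨-rule on 12 (branches; this branch)]
Accessibility: uRu, uRv, uRw, vRv, wRw
Complete open branch: countermodel on an S4-frame, so not valid in S4, nor in K, T (the same frame is also a K-frame and a T-frame).
S5-tableau for the negation ¬((◇□(p ∨ ¬r) → (p ∨ ¬r)) ∨ □¬(¬q ∧ p)):
1. ¬((◇□(p ∨ ¬r) → (p ∨ ¬r)) ∨ □¬(¬q ∧ p)), u
2. ¬(◇□(p ∨ ¬r) → (p ∨ ¬r)), u   [¬∨-rule on 1]
3. ¬□¬(¬q ∧ p), u   [¬∨-rule on 1]
4. ◇□(p ∨ ¬r), u   [¬→-rule on 2]
5. ¬(p ∨ ¬r), u   [¬→-rule on 2]
6. ¬p, u   [¬∨-rule on 5]
7. r, u   [¬∨-rule on 5]
8. ¬q ∧ p, v   [¬□-rule on 3: fresh world v, uRv]
9. ¬q, v   [∧-rule on 8]
10. p, v   [∧-rule on 8]
11. □(p ∨ ¬r), w   [◇-rule on 4: fresh world w, uRw]
12. p ∨ ¬r, u   [□-rule on 11 via wRu]
13. p ∨ ¬r, v   [□-rule on 11 via wRv]
14. p ∨ ¬r, w   [□-rule on 11 via wRw]
15. ¬r, u   [∨-rule on 12 (branches; this branch)]
Accessibility: uRu, uRv, uRw, vRu, vRv, vRw, wRu, wRv, wRw
Branch closes: r and ¬r both at u.
Every branch closes (one shown): valid in S5.

S5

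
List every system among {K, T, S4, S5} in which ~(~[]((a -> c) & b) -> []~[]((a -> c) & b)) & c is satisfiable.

S5-tableau for the formula:
1. ~(~[]((a -> c) & b) -> []~[]((a -> c) & b)) & c, 0
2. ~(~[]((a -> c) & b) -> []~[]((a -> c) & b)), 0
3. c, 0
4. ~[]((a -> c) & b), 0
5. ~[]~[]((a -> c) & b), 0
6. ~((a -> c) & b), 1
7. ~(a -> c), 1
8. a, 1
9. ~c, 1
10. []((a -> c) & b), 2
11. (a -> c) & b, 0
12. a -> c, 0
13. b, 0
14. (a -> c) & b, 1
15. a -> c, 1
16. b, 1
17. (a -> c) & b, 2
18. a -> c, 2
19. b, 2
20. c, 1
Accessibility: 0R0, 0R1, 0R2, 1R0, 1R1, 1R2, 2R0, 2R1, 2R2
Branch closes: c and ~c both at 1.
Every branch closes (one shown): unsatisfiable in S5.
S4-tableau for the formula:
1. ~(~[]((a -> c) & b) -> []~[]((a -> c) & b)) & c, 0
2. ~(~[]((a -> c) & b) -> []~[]((a -> c) & b)), 0
3. c, 0
4. ~[]((a -> c) & b), 0
5. ~[]~[]((a -> c) & b), 0
6. ~((a -> c) & b), 1
7. ~b, 1
8. []((a -> c) & b), 2
9. (a -> c) & b, 2
10. a -> c, 2
11. b, 2
12. c, 2
Accessibility: 0R0, 0R1, 0R2, 1R1, 2R2
Complete open branch: satisfiable in S4, hence also in K, T (this S4-model is also a K-model and a T-model).

K, T, S4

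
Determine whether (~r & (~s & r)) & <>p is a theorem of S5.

Tableau for the negation ~((~r & (~s & r)) & <>p):
1. ~((~r & (~s & r)) & <>p), 0
2. ~<>p, 0
3. ~p, 0
Accessibility: 0R0
The negation has an open branch (countermodel exists).

Not valid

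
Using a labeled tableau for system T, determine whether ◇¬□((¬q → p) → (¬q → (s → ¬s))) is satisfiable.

1. ◇¬□((¬q → p) → (¬q → (s → ¬s))), 0
2. ¬□((¬q → p) → (¬q → (s → ¬s))), 1
3. ¬((¬q → p) → (¬q → (s → ¬s))), 2
4. ¬q → p, 2
5. ¬(¬q → (s → ¬s)), 2
6. ¬q, 2
7. ¬(s → ¬s), 2
8. s, 2
9. p, 2
Accessibility: 0R0, 0R1, 1R1, 1R2, 2R2

Satisfiable (open branch found)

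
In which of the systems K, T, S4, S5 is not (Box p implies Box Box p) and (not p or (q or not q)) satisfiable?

S4-tableau for the formula:
1. not (Box p implies Box Box p) and (not p or (q or not q)), w0
2. not (Box p implies Box Box p), w0
3. not p or (q or not q), w0
4. Box p, w0
5. not Box Box p, w0
6. p, w0
7. q or not q, w0
8. not q, w0
9. not Box p, w1
10. p, w1
11. not p, w2
12. p, w2
Accessibility: w0Rw0, w0Rw1, w0Rw2, w1Rw1, w1Rw2, w2Rw2
Branch closes: p and not p both at w2.
Every branch closes (one shown): unsatisfiable in S4, hence also in S5 (every S5-frame is an S4-frame).
T-tableau for the formula:
1. not (Box p implies Box Box p) and (not p or (q or not q)), w0
2. not (Box p implies Box Box p), w0
3. not p or (q or not q), w0
4. Box p, w0
5. not Box Box p, w0
6. p, w0
7. q or not q, w0
8. not q, w0
9. not Box p, w1
10. p, w1
11. not p, w2
Accessibility: w0Rw0, w0Rw1, w1Rw1, w1Rw2, w2Rw2
Complete open branch: satisfiable in T, hence also in K (this T-model is also a K-model).

K, T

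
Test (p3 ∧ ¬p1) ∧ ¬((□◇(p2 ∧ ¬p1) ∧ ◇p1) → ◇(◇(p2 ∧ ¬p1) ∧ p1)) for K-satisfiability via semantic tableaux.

1. (p3 ∧ ¬p1) ∧ ¬((□◇(p2 ∧ ¬p1) ∧ ◇p1) → ◇(◇(p2 ∧ ¬p1) ∧ p1)), 0
2. p3 ∧ ¬p1, 0   [∧-rule on 1]
3. ¬((□◇(p2 ∧ ¬p1) ∧ ◇p1) → ◇(◇(p2 ∧ ¬p1) ∧ p1)), 0   [∧-rule on 1]
4. p3, 0   [∧-rule on 2]
5. ¬p1, 0   [∧-rule on 2]
6. □◇(p2 ∧ ¬p1) ∧ ◇p1, 0   [¬→-rule on 3]
7. ¬◇(◇(p2 ∧ ¬p1) ∧ p1), 0   [¬→-rule on 3]
8. □◇(p2 ∧ ¬p1), 0   [∧-rule on 6]
9. ◇p1, 0   [∧-rule on 6]
10. p1, 1   [◇-rule on 9: fresh world 1, 0R1]
11. ¬(◇(p2 ∧ ¬p1) ∧ p1), 1   [¬◇-rule on 7 via 0R1]
12. ◇(p2 ∧ ¬p1), 1   [□-rule on 8 via 0R1]
13. ¬◇(p2 ∧ ¬p1), 1   [¬∧-rule on 11 (branches; this branch)]
14. p2 ∧ ¬p1, 2   [◇-rule on 12: fresh world 2, 1R2]
15. p2, 2   [∧-rule on 14]
16. ¬p1, 2   [∧-rule on 14]
17. ¬(p2 ∧ ¬p1), 2   [¬◇-rule on 13 via 1R2]
18. p1, 2   [¬∧-rule on 17 (branches; this branch)]
Accessibility: 0R1, 1R2
Branch closes: p1 and ¬p1 both at 2.
Every branch closes; the branch above is one of them.

Unsatisfiable (every branch closes)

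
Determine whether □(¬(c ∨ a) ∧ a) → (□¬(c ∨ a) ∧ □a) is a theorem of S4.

Valid

Tableau for the negation ¬(□(¬(c ∨ a) ∧ a) → (□¬(c ∨ a) ∧ □a)):
1. ¬(□(¬(c ∨ a) ∧ a) → (□¬(c ∨ a) ∧ □a)), w0
2. □(¬(c ∨ a) ∧ a), w0
3. ¬(□¬(c ∨ a) ∧ □a), w0
4. ¬(c ∨ a) ∧ a, w0
5. ¬(c ∨ a), w0
6. a, w0
7. ¬c, w0
8. ¬a, w0
Accessibility: w0Rw0
Branch closes: a and ¬a both at w0.
Every branch of the negation's tableau closes; the branch above is one of them.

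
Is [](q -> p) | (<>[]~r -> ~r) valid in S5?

Valid in S5

Tableau for the negation ~([](q -> p) | (<>[]~r -> ~r)):
1. ~([](q -> p) | (<>[]~r -> ~r)), u
2. ~[](q -> p), u
3. ~(<>[]~r -> ~r), u
4. <>[]~r, u
5. r, u
6. ~(q -> p), v
7. q, v
8. ~p, v
9. []~r, w
10. ~r, u
Accessibility: uRu, uRv, uRw, vRu, vRv, vRw, wRu, wRv, wRw
Branch closes: r and ~r both at u.
All branches of the negation close; one closing branch shown above.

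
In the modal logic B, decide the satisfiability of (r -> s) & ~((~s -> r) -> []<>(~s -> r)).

Unsatisfiable (every branch closes)

1. (r -> s) & ~((~s -> r) -> []<>(~s -> r)), w0
2. r -> s, w0   [&-rule on 1]
3. ~((~s -> r) -> []<>(~s -> r)), w0   [&-rule on 1]
4. ~s -> r, w0   [~->-rule on 3]
5. ~[]<>(~s -> r), w0   [~->-rule on 3]
6. s, w0   [->-rule on 2 (branches; this branch)]
7. r, w0   [->-rule on 4 (branches; this branch)]
8. ~<>(~s -> r), w1   [~[]-rule on 5: fresh world w1, w0Rw1]
9. ~(~s -> r), w0   [~<>-rule on 8 via w1Rw0]
10. ~s, w0   [~->-rule on 9]
11. ~r, w0   [~->-rule on 9]
Accessibility: w0Rw0, w0Rw1, w1Rw0, w1Rw1
Branch closes: s and ~s both at w0.
All branches of the tableau close; one closing branch shown above.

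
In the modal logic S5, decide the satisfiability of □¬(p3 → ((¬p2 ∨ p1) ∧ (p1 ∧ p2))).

Yes, satisfiable

1. □¬(p3 → ((¬p2 ∨ p1) ∧ (p1 ∧ p2))), 0
2. ¬(p3 → ((¬p2 ∨ p1) ∧ (p1 ∧ p2))), 0
3. p3, 0
4. ¬((¬p2 ∨ p1) ∧ (p1 ∧ p2)), 0
5. ¬(p1 ∧ p2), 0
6. ¬p2, 0
Accessibility: 0R0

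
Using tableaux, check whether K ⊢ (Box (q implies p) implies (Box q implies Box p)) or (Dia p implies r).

Tableau for the negation not ((Box (q implies p) implies (Box q implies Box p)) or (Dia p implies r)):
1. not ((Box (q implies p) implies (Box q implies Box p)) or (Dia p implies r)), w0
2. not (Box (q implies p) implies (Box q implies Box p)), w0
3. not (Dia p implies r), w0
4. Box (q implies p), w0
5. not (Box q implies Box p), w0
6. Dia p, w0
7. not r, w0
8. Box q, w0
9. not Box p, w0
10. p, w1
11. q implies p, w1
12. q, w1
13. not p, w2
14. q implies p, w2
15. q, w2
16. p, w2
Accessibility: w0Rw1, w0Rw2
Branch closes: p and not p both at w2.
All branches of the negation close; one closing branch shown above.

Valid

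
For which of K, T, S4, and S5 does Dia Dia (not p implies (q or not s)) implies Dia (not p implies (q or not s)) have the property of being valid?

S4, S5

S4-tableau for the negation not (Dia Dia (not p implies (q or not s)) implies Dia (not p implies (q or not s))):
1. not (Dia Dia (not p implies (q or not s)) implies Dia (not p implies (q or not s))), 0
2. Dia Dia (not p implies (q or not s)), 0
3. not Dia (not p implies (q or not s)), 0
4. not (not p implies (q or not s)), 0
5. not p, 0
6. not (q or not s), 0
7. not q, 0
8. s, 0
9. Dia (not p implies (q or not s)), 1
10. not (not p implies (q or not s)), 1
11. not p, 1
12. not (q or not s), 1
13. not q, 1
14. s, 1
15. not p implies (q or not s), 2
16. not (not p implies (q or not s)), 2
17. not p, 2
18. not (q or not s), 2
19. not q, 2
20. s, 2
21. q or not s, 2
22. not s, 2
Accessibility: 0R0, 0R1, 0R2, 1R1, 1R2, 2R2
Branch closes: s and not s both at 2.
Every branch closes (one shown): valid in S4, hence also in S5 (every theorem of S4 is a theorem of S5).
T-tableau for the negation not (Dia Dia (not p implies (q or not s)) implies Dia (not p implies (q or not s))):
1. not (Dia Dia (not p implies (q or not s)) implies Dia (not p implies (q or not s))), 0
2. Dia Dia (not p implies (q or not s)), 0
3. not Dia (not p implies (q or not s)), 0
4. not (not p implies (q or not s)), 0
5. not p, 0
6. not (q or not s), 0
7. not q, 0
8. s, 0
9. Dia (not p implies (q or not s)), 1
10. not (not p implies (q or not s)), 1
11. not p, 1
12. not (q or not s), 1
13. not q, 1
14. s, 1
15. not p implies (q or not s), 2
16. q or not s, 2
17. not s, 2
Accessibility: 0R0, 0R1, 1R1, 1R2, 2R2
Complete open branch: countermodel on a T-frame, so not valid in T, nor in K (the same frame is also a K-frame).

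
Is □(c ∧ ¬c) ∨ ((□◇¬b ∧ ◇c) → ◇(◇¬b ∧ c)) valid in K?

Tableau for the negation ¬(□(c ∧ ¬c) ∨ ((□◇¬b ∧ ◇c) → ◇(◇¬b ∧ c))):
1. ¬(□(c ∧ ¬c) ∨ ((□◇¬b ∧ ◇c) → ◇(◇¬b ∧ c))), w0
2. ¬□(c ∧ ¬c), w0
3. ¬((□◇¬b ∧ ◇c) → ◇(◇¬b ∧ c)), w0
4. □◇¬b ∧ ◇c, w0
5. ¬◇(◇¬b ∧ c), w0
6. □◇¬b, w0
7. ◇c, w0
8. ¬(c ∧ ¬c), w1
9. ¬(◇¬b ∧ c), w1
10. ◇¬b, w1
11. ¬c, w1
12. c, w2
13. ¬(◇¬b ∧ c), w2
14. ◇¬b, w2
15. ¬◇¬b, w2
16. ¬b, w3
17. ¬b, w4
18. b, w4
Accessibility: w0Rw1, w0Rw2, w1Rw3, w2Rw4
Branch closes: b and ¬b both at w4.
Every branch of the negation's tableau closes; the branch above is one of them.

Valid in K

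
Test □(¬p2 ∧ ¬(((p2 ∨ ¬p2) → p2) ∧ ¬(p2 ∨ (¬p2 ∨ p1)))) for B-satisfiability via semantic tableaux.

1. □(¬p2 ∧ ¬(((p2 ∨ ¬p2) → p2) ∧ ¬(p2 ∨ (¬p2 ∨ p1)))), w0
2. ¬p2 ∧ ¬(((p2 ∨ ¬p2) → p2) ∧ ¬(p2 ∨ (¬p2 ∨ p1))), w0
3. ¬p2, w0
4. ¬(((p2 ∨ ¬p2) → p2) ∧ ¬(p2 ∨ (¬p2 ∨ p1))), w0
5. p2 ∨ (¬p2 ∨ p1), w0
6. ¬p2 ∨ p1, w0
7. p1, w0
Accessibility: w0Rw0

Yes, satisfiable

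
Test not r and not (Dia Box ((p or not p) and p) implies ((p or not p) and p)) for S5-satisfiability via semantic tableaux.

No, unsatisfiable

1. not r and not (Dia Box ((p or not p) and p) implies ((p or not p) and p)), w0
2. not r, w0
3. not (Dia Box ((p or not p) and p) implies ((p or not p) and p)), w0
4. Dia Box ((p or not p) and p), w0
5. not ((p or not p) and p), w0
6. not p, w0
7. Box ((p or not p) and p), w1
8. (p or not p) and p, w0
9. p or not p, w0
10. p, w0
Accessibility: w0Rw0, w0Rw1, w1Rw0, w1Rw1
Branch closes: p and not p both at w0.
All branches of the tableau close; one closing branch shown above.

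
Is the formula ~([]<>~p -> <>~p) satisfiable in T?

1. ~([]<>~p -> <>~p), u
2. []<>~p, u
3. ~<>~p, u
4. <>~p, u
5. p, u
6. ~p, v
7. <>~p, v
8. p, v
Accessibility: uRu, uRv, vRv
Branch closes: p and ~p both at v.
(One branch shown.) All branches close.

Unsatisfiable (every branch closes)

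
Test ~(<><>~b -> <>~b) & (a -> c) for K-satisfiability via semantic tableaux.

Yes, satisfiable

1. ~(<><>~b -> <>~b) & (a -> c), w0
2. ~(<><>~b -> <>~b), w0   [&-rule on 1]
3. a -> c, w0   [&-rule on 1]
4. <><>~b, w0   [~->-rule on 2]
5. ~<>~b, w0   [~->-rule on 2]
6. c, w0   [->-rule on 3 (branches; this branch)]
7. <>~b, w1   [<>-rule on 4: fresh world w1, w0Rw1]
8. b, w1   [~<>-rule on 5 via w0Rw1]
9. ~b, w2   [<>-rule on 7: fresh world w2, w1Rw2]
Accessibility: w0Rw1, w1Rw2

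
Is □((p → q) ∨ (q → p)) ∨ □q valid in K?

Tableau for the negation ¬(□((p → q) ∨ (q → p)) ∨ □q):
1. ¬(□((p → q) ∨ (q → p)) ∨ □q), u
2. ¬□((p → q) ∨ (q → p)), u   [¬∨-rule on 1]
3. ¬□q, u   [¬∨-rule on 1]
4. ¬((p → q) ∨ (q → p)), v   [¬□-rule on 2: fresh world v, uRv]
5. ¬(p → q), v   [¬∨-rule on 4]
6. ¬(q → p), v   [¬∨-rule on 4]
7. p, v   [¬→-rule on 5]
8. ¬q, v   [¬→-rule on 5]
9. q, v   [¬→-rule on 6]
10. ¬p, v   [¬→-rule on 6]
Accessibility: uRv
Branch closes: q and ¬q both at v.
All branches of the negation close; one closing branch shown above.

Valid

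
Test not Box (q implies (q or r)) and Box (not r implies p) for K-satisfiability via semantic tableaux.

Unsatisfiable

1. not Box (q implies (q or r)) and Box (not r implies p), u
2. not Box (q implies (q or r)), u
3. Box (not r implies p), u
4. not (q implies (q or r)), v
5. q, v
6. not (q or r), v
7. not q, v
8. not r, v
Accessibility: uRv
Branch closes: q and not q both at v.
All branches of the tableau close; one closing branch shown above.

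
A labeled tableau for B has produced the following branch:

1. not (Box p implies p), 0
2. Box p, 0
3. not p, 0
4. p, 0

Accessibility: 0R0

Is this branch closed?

Yes, closed

Both p and not p appear at 0.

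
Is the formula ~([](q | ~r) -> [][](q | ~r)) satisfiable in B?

1. ~([](q | ~r) -> [][](q | ~r)), u
2. [](q | ~r), u
3. ~[][](q | ~r), u
4. q | ~r, u
5. ~r, u
6. ~[](q | ~r), v
7. q | ~r, v
8. ~r, v
9. ~(q | ~r), w
10. ~q, w
11. r, w
Accessibility: uRu, uRv, vRu, vRv, vRw, wRv, wRw

Yes, satisfiable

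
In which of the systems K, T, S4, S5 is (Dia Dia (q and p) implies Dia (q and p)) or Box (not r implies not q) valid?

T-tableau for the negation not ((Dia Dia (q and p) implies Dia (q and p)) or Box (not r implies not q)):
1. not ((Dia Dia (q and p) implies Dia (q and p)) or Box (not r implies not q)), w0
2. not (Dia Dia (q and p) implies Dia (q and p)), w0
3. not Box (not r implies not q), w0
4. Dia Dia (q and p), w0
5. not Dia (q and p), w0
6. not (q and p), w0
7. not p, w0
8. not (not r implies not q), w1
9. not r, w1
10. q, w1
11. not (q and p), w1
12. not p, w1
13. Dia (q and p), w2
14. not (q and p), w2
15. not p, w2
16. q and p, w3
17. q, w3
18. p, w3
Accessibility: w0Rw0, w0Rw1, w0Rw2, w1Rw1, w2Rw2, w2Rw3, w3Rw3
Complete open branch: countermodel on a T-frame, so not valid in T, nor in K (the same frame is also a K-frame).
S4-tableau for the negation not ((Dia Dia (q and p) implies Dia (q and p)) or Box (not r implies not q)):
1. not ((Dia Dia (q and p) implies Dia (q and p)) or Box (not r implies not q)), w0
2. not (Dia Dia (q and p) implies Dia (q and p)), w0
3. not Box (not r implies not q), w0
4. Dia Dia (q and p), w0
5. not Dia (q and p), w0
6. not (q and p), w0
7. not p, w0
8. not (not r implies not q), w1
9. not r, w1
10. q, w1
11. not (q and p), w1
12. not p, w1
13. Dia (q and p), w2
14. not (q and p), w2
15. not p, w2
16. q and p, w3
17. q, w3
18. p, w3
19. not (q and p), w3
20. not p, w3
Accessibility: w0Rw0, w0Rw1, w0Rw2, w0Rw3, w1Rw1, w2Rw2, w2Rw3, w3Rw3
Branch closes: p and not p both at w3.
Every branch closes (one shown): valid in S4, hence also in S5 (every theorem of S4 is a theorem of S5).

S4, S5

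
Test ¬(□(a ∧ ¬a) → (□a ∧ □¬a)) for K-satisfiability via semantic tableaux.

1. ¬(□(a ∧ ¬a) → (□a ∧ □¬a)), 0
2. □(a ∧ ¬a), 0   [¬→-rule on 1]
3. ¬(□a ∧ □¬a), 0   [¬→-rule on 1]
4. ¬□¬a, 0   [¬∧-rule on 3 (branches; this branch)]
5. a, 1   [¬□-rule on 4: fresh world 1, 0R1]
6. a ∧ ¬a, 1   [□-rule on 2 via 0R1]
7. ¬a, 1   [∧-rule on 6]
Accessibility: 0R1
Branch closes: a and ¬a both at 1.
(One branch shown.) All branches close.

Unsatisfiable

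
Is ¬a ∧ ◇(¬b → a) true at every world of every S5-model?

Tableau for the negation ¬(¬a ∧ ◇(¬b → a)):
1. ¬(¬a ∧ ◇(¬b → a)), w0
2. ¬◇(¬b → a), w0
3. ¬(¬b → a), w0
4. ¬b, w0
5. ¬a, w0
Accessibility: w0Rw0
The negation has an open branch (countermodel exists).

Invalid (countermodel exists)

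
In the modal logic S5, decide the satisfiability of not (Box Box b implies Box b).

1. not (Box Box b implies Box b), 0
2. Box Box b, 0   [neg-implies-rule on 1]
3. not Box b, 0   [neg-implies-rule on 1]
4. Box b, 0   [Box-rule on 2 via 0R0]
5. b, 0   [Box-rule on 4 via 0R0]
6. not b, 1   [neg-Box-rule on 3: fresh world 1, 0R1]
7. Box b, 1   [Box-rule on 2 via 0R1]
8. b, 1   [Box-rule on 4 via 0R1]
Accessibility: 0R0, 0R1, 1R0, 1R1
Branch closes: b and not b both at 1.
Every branch closes; the branch above is one of them.

No, unsatisfiable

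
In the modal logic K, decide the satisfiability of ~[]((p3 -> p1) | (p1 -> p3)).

1. ~[]((p3 -> p1) | (p1 -> p3)), 0
2. ~((p3 -> p1) | (p1 -> p3)), 1   [~[]-rule on 1: fresh world 1, 0R1]
3. ~(p3 -> p1), 1   [~|-rule on 2]
4. ~(p1 -> p3), 1   [~|-rule on 2]
5. p3, 1   [~->-rule on 3]
6. ~p1, 1   [~->-rule on 3]
7. p1, 1   [~->-rule on 4]
8. ~p3, 1   [~->-rule on 4]
Accessibility: 0R1
Branch closes: p1 and ~p1 both at 1.
(One branch shown.) All branches close.

Unsatisfiable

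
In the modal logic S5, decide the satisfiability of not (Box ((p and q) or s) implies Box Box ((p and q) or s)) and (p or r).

No, unsatisfiable

1. not (Box ((p and q) or s) implies Box Box ((p and q) or s)) and (p or r), w0
2. not (Box ((p and q) or s) implies Box Box ((p and q) or s)), w0
3. p or r, w0
4. Box ((p and q) or s), w0
5. not Box Box ((p and q) or s), w0
6. (p and q) or s, w0
7. r, w0
8. p and q, w0
9. p, w0
10. q, w0
11. not Box ((p and q) or s), w1
12. (p and q) or s, w1
13. p and q, w1
14. p, w1
15. q, w1
16. not ((p and q) or s), w2
17. not (p and q), w2
18. not s, w2
19. (p and q) or s, w2
20. not q, w2
21. p and q, w2
22. p, w2
23. q, w2
Accessibility: w0Rw0, w0Rw1, w0Rw2, w1Rw0, w1Rw1, w1Rw2, w2Rw0, w2Rw1, w2Rw2
Branch closes: q and not q both at w2.
(One branch shown.) All branches close.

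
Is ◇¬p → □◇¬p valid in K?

Not valid

Tableau for the negation ¬(◇¬p → □◇¬p):
1. ¬(◇¬p → □◇¬p), w0
2. ◇¬p, w0
3. ¬□◇¬p, w0
4. ¬p, w1
5. ¬◇¬p, w2
Accessibility: w0Rw1, w0Rw2
The negation has an open branch (countermodel exists).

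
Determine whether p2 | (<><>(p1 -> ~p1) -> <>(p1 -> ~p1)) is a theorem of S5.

Tableau for the negation ~(p2 | (<><>(p1 -> ~p1) -> <>(p1 -> ~p1))):
1. ~(p2 | (<><>(p1 -> ~p1) -> <>(p1 -> ~p1))), 0
2. ~p2, 0
3. ~(<><>(p1 -> ~p1) -> <>(p1 -> ~p1)), 0
4. <><>(p1 -> ~p1), 0
5. ~<>(p1 -> ~p1), 0
6. ~(p1 -> ~p1), 0
7. p1, 0
8. <>(p1 -> ~p1), 1
9. ~(p1 -> ~p1), 1
10. p1, 1
11. p1 -> ~p1, 2
12. ~(p1 -> ~p1), 2
13. p1, 2
14. ~p1, 2
Accessibility: 0R0, 0R1, 0R2, 1R0, 1R1, 1R2, 2R0, 2R1, 2R2
Branch closes: p1 and ~p1 both at 2.
Every branch of the negation's tableau closes; the branch above is one of them.

Valid in S5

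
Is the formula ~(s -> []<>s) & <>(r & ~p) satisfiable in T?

1. ~(s -> []<>s) & <>(r & ~p), w0
2. ~(s -> []<>s), w0
3. <>(r & ~p), w0
4. s, w0
5. ~[]<>s, w0
6. r & ~p, w1
7. r, w1
8. ~p, w1
9. ~<>s, w2
10. ~s, w2
Accessibility: w0Rw0, w0Rw1, w0Rw2, w1Rw1, w2Rw2

Satisfiable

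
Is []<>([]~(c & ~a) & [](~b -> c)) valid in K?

Tableau for the negation ~[]<>([]~(c & ~a) & [](~b -> c)):
1. ~[]<>([]~(c & ~a) & [](~b -> c)), u
2. ~<>([]~(c & ~a) & [](~b -> c)), v   [~[]-rule on 1: fresh world v, uRv]
Accessibility: uRv
The negation has an open branch (countermodel exists).

Not valid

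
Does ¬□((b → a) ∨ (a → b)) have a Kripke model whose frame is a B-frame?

1. ¬□((b → a) ∨ (a → b)), u
2. ¬((b → a) ∨ (a → b)), v   [¬□-rule on 1: fresh world v, uRv]
3. ¬(b → a), v   [¬∨-rule on 2]
4. ¬(a → b), v   [¬∨-rule on 2]
5. b, v   [¬→-rule on 3]
6. ¬a, v   [¬→-rule on 3]
7. a, v   [¬→-rule on 4]
8. ¬b, v   [¬→-rule on 4]
Accessibility: uRu, uRv, vRu, vRv
Branch closes: a and ¬a both at v.
Every branch closes; the branch above is one of them.

No, unsatisfiable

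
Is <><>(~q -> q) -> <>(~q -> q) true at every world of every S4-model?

Yes, valid

Tableau for the negation ~(<><>(~q -> q) -> <>(~q -> q)):
1. ~(<><>(~q -> q) -> <>(~q -> q)), u
2. <><>(~q -> q), u   [~->-rule on 1]
3. ~<>(~q -> q), u   [~->-rule on 1]
4. ~(~q -> q), u   [~<>-rule on 3 via uRu]
5. ~q, u   [~->-rule on 4]
6. <>(~q -> q), v   [<>-rule on 2: fresh world v, uRv]
7. ~(~q -> q), v   [~<>-rule on 3 via uRv]
8. ~q, v   [~->-rule on 7]
9. ~q -> q, w   [<>-rule on 6: fresh world w, vRw]
10. ~(~q -> q), w   [~<>-rule on 3 via uRw]
11. ~q, w   [~->-rule on 10]
12. q, w   [->-rule on 9 (branches; this branch)]
Accessibility: uRu, uRv, uRw, vRv, vRw, wRw
Branch closes: q and ~q both at w.
All branches of the negation close; one closing branch shown above.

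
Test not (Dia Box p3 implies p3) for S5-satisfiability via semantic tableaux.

No, unsatisfiable

1. not (Dia Box p3 implies p3), 0
2. Dia Box p3, 0
3. not p3, 0
4. Box p3, 1
5. p3, 0
Accessibility: 0R0, 0R1, 1R0, 1R1
Branch closes: p3 and not p3 both at 0.
All branches of the tableau close; one closing branch shown above.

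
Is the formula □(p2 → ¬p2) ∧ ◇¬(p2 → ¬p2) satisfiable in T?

1. □(p2 → ¬p2) ∧ ◇¬(p2 → ¬p2), 0
2. □(p2 → ¬p2), 0
3. ◇¬(p2 → ¬p2), 0
4. p2 → ¬p2, 0
5. ¬p2, 0
6. ¬(p2 → ¬p2), 1
7. p2, 1
8. p2 → ¬p2, 1
9. ¬p2, 1
Accessibility: 0R0, 0R1, 1R1
Branch closes: p2 and ¬p2 both at 1.
(One branch shown.) All branches close.

No, unsatisfiable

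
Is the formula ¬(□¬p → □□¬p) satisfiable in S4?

Unsatisfiable

1. ¬(□¬p → □□¬p), u
2. □¬p, u   [¬→-rule on 1]
3. ¬□□¬p, u   [¬→-rule on 1]
4. ¬p, u   [□-rule on 2 via uRu]
5. ¬□¬p, v   [¬□-rule on 3: fresh world v, uRv]
6. ¬p, v   [□-rule on 2 via uRv]
7. p, w   [¬□-rule on 5: fresh world w, vRw]
8. ¬p, w   [□-rule on 2 via uRw]
Accessibility: uRu, uRv, uRw, vRv, vRw, wRw
Branch closes: p and ¬p both at w.
(One branch shown.) All branches close.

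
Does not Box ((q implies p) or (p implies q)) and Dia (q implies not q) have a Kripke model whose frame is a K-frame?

Unsatisfiable

1. not Box ((q implies p) or (p implies q)) and Dia (q implies not q), w0
2. not Box ((q implies p) or (p implies q)), w0
3. Dia (q implies not q), w0
4. not ((q implies p) or (p implies q)), w1
5. not (q implies p), w1
6. not (p implies q), w1
7. q, w1
8. not p, w1
9. p, w1
10. not q, w1
Accessibility: w0Rw1
Branch closes: p and not p both at w1.
(One branch shown.) All branches close.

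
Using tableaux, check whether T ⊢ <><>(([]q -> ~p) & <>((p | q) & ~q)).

Tableau for the negation ~<><>(([]q -> ~p) & <>((p | q) & ~q)):
1. ~<><>(([]q -> ~p) & <>((p | q) & ~q)), u
2. ~<>(([]q -> ~p) & <>((p | q) & ~q)), u
3. ~(([]q -> ~p) & <>((p | q) & ~q)), u
4. ~<>((p | q) & ~q), u
5. ~((p | q) & ~q), u
6. q, u
Accessibility: uRu
The negation has an open branch (countermodel exists).

No, not valid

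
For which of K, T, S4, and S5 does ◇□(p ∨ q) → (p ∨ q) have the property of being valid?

S5-tableau for the negation ¬(◇□(p ∨ q) → (p ∨ q)):
1. ¬(◇□(p ∨ q) → (p ∨ q)), w0
2. ◇□(p ∨ q), w0
3. ¬(p ∨ q), w0
4. ¬p, w0
5. ¬q, w0
6. □(p ∨ q), w1
7. p ∨ q, w0
8. p ∨ q, w1
9. q, w0
Accessibility: w0Rw0, w0Rw1, w1Rw0, w1Rw1
Branch closes: q and ¬q both at w0.
Every branch closes (one shown): valid in S5.
S4-tableau for the negation ¬(◇□(p ∨ q) → (p ∨ q)):
1. ¬(◇□(p ∨ q) → (p ∨ q)), w0
2. ◇□(p ∨ q), w0
3. ¬(p ∨ q), w0
4. ¬p, w0
5. ¬q, w0
6. □(p ∨ q), w1
7. p ∨ q, w1
8. q, w1
Accessibility: w0Rw0, w0Rw1, w1Rw1
Complete open branch: countermodel on an S4-frame, so not valid in S4, nor in K, T (the same frame is also a K-frame and a T-frame).

S5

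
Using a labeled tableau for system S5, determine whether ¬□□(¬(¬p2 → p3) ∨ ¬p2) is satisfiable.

Yes, satisfiable

1. ¬□□(¬(¬p2 → p3) ∨ ¬p2), 0
2. ¬□(¬(¬p2 → p3) ∨ ¬p2), 1
3. ¬(¬(¬p2 → p3) ∨ ¬p2), 2
4. ¬p2 → p3, 2
5. p2, 2
6. p3, 2
Accessibility: 0R0, 0R1, 0R2, 1R0, 1R1, 1R2, 2R0, 2R1, 2R2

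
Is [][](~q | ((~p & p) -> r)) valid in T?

Tableau for the negation ~[][](~q | ((~p & p) -> r)):
1. ~[][](~q | ((~p & p) -> r)), w0
2. ~[](~q | ((~p & p) -> r)), w1   [~[]-rule on 1: fresh world w1, w0Rw1]
3. ~(~q | ((~p & p) -> r)), w2   [~[]-rule on 2: fresh world w2, w1Rw2]
4. q, w2   [~|-rule on 3]
5. ~((~p & p) -> r), w2   [~|-rule on 3]
6. ~p & p, w2   [~->-rule on 5]
7. ~r, w2   [~->-rule on 5]
8. ~p, w2   [&-rule on 6]
9. p, w2   [&-rule on 6]
Accessibility: w0Rw0, w0Rw1, w1Rw1, w1Rw2, w2Rw2
Branch closes: p and ~p both at w2.
Every branch of the negation's tableau closes; the branch above is one of them.

Valid in T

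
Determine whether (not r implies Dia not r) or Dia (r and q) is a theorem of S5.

Valid in S5

Tableau for the negation not ((not r implies Dia not r) or Dia (r and q)):
1. not ((not r implies Dia not r) or Dia (r and q)), u
2. not (not r implies Dia not r), u   [neg-or-rule on 1]
3. not Dia (r and q), u   [neg-or-rule on 1]
4. not r, u   [neg-implies-rule on 2]
5. not Dia not r, u   [neg-implies-rule on 2]
6. not (r and q), u   [neg-Dia-rule on 3 via uRu]
7. r, u   [neg-Dia-rule on 5 via uRu]
Accessibility: uRu
Branch closes: r and not r both at u.
All branches of the negation close; one closing branch shown above.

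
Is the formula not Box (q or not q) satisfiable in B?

1. not Box (q or not q), 0
2. not (q or not q), 1   [neg-Box-rule on 1: fresh world 1, 0R1]
3. not q, 1   [neg-or-rule on 2]
4. q, 1   [neg-or-rule on 2]
Accessibility: 0R0, 0R1, 1R0, 1R1
Branch closes: q and not q both at 1.
Every branch closes; the branch above is one of them.

No, unsatisfiable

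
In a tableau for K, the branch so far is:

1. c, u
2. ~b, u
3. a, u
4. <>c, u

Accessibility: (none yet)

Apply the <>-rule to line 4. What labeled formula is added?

a fresh world v with uRv, and c at v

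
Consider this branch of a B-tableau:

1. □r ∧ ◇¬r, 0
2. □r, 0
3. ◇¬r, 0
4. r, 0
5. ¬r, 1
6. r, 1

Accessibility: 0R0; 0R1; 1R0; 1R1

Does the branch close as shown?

Both r and ¬r appear at 1.

Closed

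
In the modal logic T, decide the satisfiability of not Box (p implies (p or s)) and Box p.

1. not Box (p implies (p or s)) and Box p, w0
2. not Box (p implies (p or s)), w0   [and-rule on 1]
3. Box p, w0   [and-rule on 1]
4. p, w0   [Box-rule on 3 via w0Rw0]
5. not (p implies (p or s)), w1   [neg-Box-rule on 2: fresh world w1, w0Rw1]
6. p, w1   [neg-implies-rule on 5]
7. not (p or s), w1   [neg-implies-rule on 5]
8. not p, w1   [neg-or-rule on 7]
9. not s, w1   [neg-or-rule on 7]
Accessibility: w0Rw0, w0Rw1, w1Rw1
Branch closes: p and not p both at w1.
(One branch shown.) All branches close.

Unsatisfiable (every branch closes)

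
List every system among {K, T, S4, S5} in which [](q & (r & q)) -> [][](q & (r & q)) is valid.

S4, S5

S4-tableau for the negation ~([](q & (r & q)) -> [][](q & (r & q))):
1. ~([](q & (r & q)) -> [][](q & (r & q))), u
2. [](q & (r & q)), u
3. ~[][](q & (r & q)), u
4. q & (r & q), u
5. q, u
6. r & q, u
7. r, u
8. ~[](q & (r & q)), v
9. q & (r & q), v
10. q, v
11. r & q, v
12. r, v
13. ~(q & (r & q)), w
14. q & (r & q), w
15. q, w
16. r & q, w
17. r, w
18. ~(r & q), w
19. ~q, w
Accessibility: uRu, uRv, uRw, vRv, vRw, wRw
Branch closes: q and ~q both at w.
Every branch closes (one shown): valid in S4, hence also in S5 (every theorem of S4 is a theorem of S5).
T-tableau for the negation ~([](q & (r & q)) -> [][](q & (r & q))):
1. ~([](q & (r & q)) -> [][](q & (r & q))), u
2. [](q & (r & q)), u
3. ~[][](q & (r & q)), u
4. q & (r & q), u
5. q, u
6. r & q, u
7. r, u
8. ~[](q & (r & q)), v
9. q & (r & q), v
10. q, v
11. r & q, v
12. r, v
13. ~(q & (r & q)), w
14. ~(r & q), w
15. ~q, w
Accessibility: uRu, uRv, vRv, vRw, wRw
Complete open branch: countermodel on a T-frame, so not valid in T, nor in K (the same frame is also a K-frame).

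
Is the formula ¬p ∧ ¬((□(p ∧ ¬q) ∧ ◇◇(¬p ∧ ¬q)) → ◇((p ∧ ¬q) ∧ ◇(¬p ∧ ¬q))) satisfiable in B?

No, unsatisfiable

1. ¬p ∧ ¬((□(p ∧ ¬q) ∧ ◇◇(¬p ∧ ¬q)) → ◇((p ∧ ¬q) ∧ ◇(¬p ∧ ¬q))), u
2. ¬p, u
3. ¬((□(p ∧ ¬q) ∧ ◇◇(¬p ∧ ¬q)) → ◇((p ∧ ¬q) ∧ ◇(¬p ∧ ¬q))), u
4. □(p ∧ ¬q) ∧ ◇◇(¬p ∧ ¬q), u
5. ¬◇((p ∧ ¬q) ∧ ◇(¬p ∧ ¬q)), u
6. □(p ∧ ¬q), u
7. ◇◇(¬p ∧ ¬q), u
8. ¬((p ∧ ¬q) ∧ ◇(¬p ∧ ¬q)), u
9. p ∧ ¬q, u
10. p, u
11. ¬q, u
Accessibility: uRu
Branch closes: p and ¬p both at u.
(One branch shown.) All branches close.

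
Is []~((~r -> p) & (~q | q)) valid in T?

Tableau for the negation ~[]~((~r -> p) & (~q | q)):
1. ~[]~((~r -> p) & (~q | q)), u
2. (~r -> p) & (~q | q), v   [~[]-rule on 1: fresh world v, uRv]
3. ~r -> p, v   [&-rule on 2]
4. ~q | q, v   [&-rule on 2]
5. p, v   [->-rule on 3 (branches; this branch)]
6. q, v   [|-rule on 4 (branches; this branch)]
Accessibility: uRu, uRv, vRv
The negation has an open branch (countermodel exists).

Not valid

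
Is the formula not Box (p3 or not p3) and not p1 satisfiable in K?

1. not Box (p3 or not p3) and not p1, w0
2. not Box (p3 or not p3), w0
3. not p1, w0
4. not (p3 or not p3), w1
5. not p3, w1
6. p3, w1
Accessibility: w0Rw1
Branch closes: p3 and not p3 both at w1.
Every branch closes; the branch above is one of them.

No, unsatisfiable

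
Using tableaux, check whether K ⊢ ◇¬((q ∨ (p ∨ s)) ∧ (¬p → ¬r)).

Invalid (countermodel exists)

Tableau for the negation ¬◇¬((q ∨ (p ∨ s)) ∧ (¬p → ¬r)):
1. ¬◇¬((q ∨ (p ∨ s)) ∧ (¬p → ¬r)), u
The negation has an open branch (countermodel exists).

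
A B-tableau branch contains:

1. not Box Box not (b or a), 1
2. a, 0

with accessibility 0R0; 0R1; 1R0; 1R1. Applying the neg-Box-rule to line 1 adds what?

a fresh world 2 with 1R2, and not Box not (b or a) at 2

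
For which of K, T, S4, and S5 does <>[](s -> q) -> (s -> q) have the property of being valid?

S5

S5-tableau for the negation ~(<>[](s -> q) -> (s -> q)):
1. ~(<>[](s -> q) -> (s -> q)), u
2. <>[](s -> q), u
3. ~(s -> q), u
4. s, u
5. ~q, u
6. [](s -> q), v
7. s -> q, u
8. s -> q, v
9. q, u
Accessibility: uRu, uRv, vRu, vRv
Branch closes: q and ~q both at u.
Every branch closes (one shown): valid in S5.
S4-tableau for the negation ~(<>[](s -> q) -> (s -> q)):
1. ~(<>[](s -> q) -> (s -> q)), u
2. <>[](s -> q), u
3. ~(s -> q), u
4. s, u
5. ~q, u
6. [](s -> q), v
7. s -> q, v
8. q, v
Accessibility: uRu, uRv, vRv
Complete open branch: countermodel on an S4-frame, so not valid in S4, nor in K, T (the same frame is also a K-frame and a T-frame).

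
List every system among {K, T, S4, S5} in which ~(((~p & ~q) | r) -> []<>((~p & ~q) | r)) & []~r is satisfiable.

K, T, S4

S5-tableau for the formula:
1. ~(((~p & ~q) | r) -> []<>((~p & ~q) | r)) & []~r, w0
2. ~(((~p & ~q) | r) -> []<>((~p & ~q) | r)), w0
3. []~r, w0
4. (~p & ~q) | r, w0
5. ~[]<>((~p & ~q) | r), w0
6. ~r, w0
7. ~p & ~q, w0
8. ~p, w0
9. ~q, w0
10. ~<>((~p & ~q) | r), w1
11. ~r, w1
12. ~((~p & ~q) | r), w0
13. ~(~p & ~q), w0
14. ~((~p & ~q) | r), w1
15. ~(~p & ~q), w1
16. q, w0
Accessibility: w0Rw0, w0Rw1, w1Rw0, w1Rw1
Branch closes: q and ~q both at w0.
Every branch closes (one shown): unsatisfiable in S5.
S4-tableau for the formula:
1. ~(((~p & ~q) | r) -> []<>((~p & ~q) | r)) & []~r, w0
2. ~(((~p & ~q) | r) -> []<>((~p & ~q) | r)), w0
3. []~r, w0
4. (~p & ~q) | r, w0
5. ~[]<>((~p & ~q) | r), w0
6. ~r, w0
7. ~p & ~q, w0
8. ~p, w0
9. ~q, w0
10. ~<>((~p & ~q) | r), w1
11. ~r, w1
12. ~((~p & ~q) | r), w1
13. ~(~p & ~q), w1
14. q, w1
Accessibility: w0Rw0, w0Rw1, w1Rw1
Complete open branch: satisfiable in S4, hence also in K, T (this S4-model is also a K-model and a T-model).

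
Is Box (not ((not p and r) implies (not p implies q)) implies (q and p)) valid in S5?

No, not valid

Tableau for the negation not Box (not ((not p and r) implies (not p implies q)) implies (q and p)):
1. not Box (not ((not p and r) implies (not p implies q)) implies (q and p)), w0
2. not (not ((not p and r) implies (not p implies q)) implies (q and p)), w1
3. not ((not p and r) implies (not p implies q)), w1
4. not (q and p), w1
5. not p and r, w1
6. not (not p implies q), w1
7. not p, w1
8. r, w1
9. not q, w1
Accessibility: w0Rw0, w0Rw1, w1Rw0, w1Rw1
The negation has an open branch (countermodel exists).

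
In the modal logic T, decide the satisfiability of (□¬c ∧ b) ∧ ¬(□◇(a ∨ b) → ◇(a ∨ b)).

Unsatisfiable (every branch closes)

1. (□¬c ∧ b) ∧ ¬(□◇(a ∨ b) → ◇(a ∨ b)), 0
2. □¬c ∧ b, 0
3. ¬(□◇(a ∨ b) → ◇(a ∨ b)), 0
4. □¬c, 0
5. b, 0
6. □◇(a ∨ b), 0
7. ¬◇(a ∨ b), 0
8. ¬c, 0
9. ◇(a ∨ b), 0
10. ¬(a ∨ b), 0
11. ¬a, 0
12. ¬b, 0
Accessibility: 0R0
Branch closes: b and ¬b both at 0.
(One branch shown.) All branches close.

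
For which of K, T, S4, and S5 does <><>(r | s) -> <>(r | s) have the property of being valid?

S4, S5

T-tableau for the negation ~(<><>(r | s) -> <>(r | s)):
1. ~(<><>(r | s) -> <>(r | s)), w0
2. <><>(r | s), w0   [~->-rule on 1]
3. ~<>(r | s), w0   [~->-rule on 1]
4. ~(r | s), w0   [~<>-rule on 3 via w0Rw0]
5. ~r, w0   [~|-rule on 4]
6. ~s, w0   [~|-rule on 4]
7. <>(r | s), w1   [<>-rule on 2: fresh world w1, w0Rw1]
8. ~(r | s), w1   [~<>-rule on 3 via w0Rw1]
9. ~r, w1   [~|-rule on 8]
10. ~s, w1   [~|-rule on 8]
11. r | s, w2   [<>-rule on 7: fresh world w2, w1Rw2]
12. s, w2   [|-rule on 11 (branches; this branch)]
Accessibility: w0Rw0, w0Rw1, w1Rw1, w1Rw2, w2Rw2
Complete open branch: countermodel on a T-frame, so not valid in T, nor in K (the same frame is also a K-frame).
S4-tableau for the negation ~(<><>(r | s) -> <>(r | s)):
1. ~(<><>(r | s) -> <>(r | s)), w0
2. <><>(r | s), w0   [~->-rule on 1]
3. ~<>(r | s), w0   [~->-rule on 1]
4. ~(r | s), w0   [~<>-rule on 3 via w0Rw0]
5. ~r, w0   [~|-rule on 4]
6. ~s, w0   [~|-rule on 4]
7. <>(r | s), w1   [<>-rule on 2: fresh world w1, w0Rw1]
8. ~(r | s), w1   [~<>-rule on 3 via w0Rw1]
9. ~r, w1   [~|-rule on 8]
10. ~s, w1   [~|-rule on 8]
11. r | s, w2   [<>-rule on 7: fresh world w2, w1Rw2]
12. ~(r | s), w2   [~<>-rule on 3 via w0Rw2]
13. ~r, w2   [~|-rule on 12]
14. ~s, w2   [~|-rule on 12]
15. s, w2   [|-rule on 11 (branches; this branch)]
Accessibility: w0Rw0, w0Rw1, w0Rw2, w1Rw1, w1Rw2, w2Rw2
Branch closes: s and ~s both at w2.
Every branch closes (one shown): valid in S4, hence also in S5 (every theorem of S4 is a theorem of S5).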